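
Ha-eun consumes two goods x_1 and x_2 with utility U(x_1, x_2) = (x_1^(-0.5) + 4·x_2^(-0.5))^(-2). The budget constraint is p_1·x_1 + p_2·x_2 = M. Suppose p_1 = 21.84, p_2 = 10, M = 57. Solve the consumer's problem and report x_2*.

Substitute x_2 = (x_2/x_1)·x_1 into the budget: x_1* = M/(p_1 + p_2·(x_2/x_1)).
Numerically x_2/x_1 = 4.241718, so x_1* = 57/(21.84 + 10·4.241718) = 0.8871 and x_2* = 4.241718·0.8871 = 3.7627.

x_2* = 3.7627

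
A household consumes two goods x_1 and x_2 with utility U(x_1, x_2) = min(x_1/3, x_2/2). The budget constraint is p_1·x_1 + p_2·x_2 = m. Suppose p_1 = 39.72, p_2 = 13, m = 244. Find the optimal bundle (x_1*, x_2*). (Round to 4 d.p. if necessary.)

With perfect complements, no substitution: consume in ratio x_1:x_2 = 3:2.
Budget: p_1·x_1 + p_2·(2/3)·x_1 = m, so (3·p_1 + 2·p_2)·x_1 = 3·m.
Demand: x_1*(p_1,p_2,m) = 3·m/(3·p_1 + 2·p_2), x_2* = 2·m/(3·p_1 + 2·p_2).
Here 3·39.72 + 2·13 = 145.16, giving x_1* = 5.0427 and x_2* = 3.3618.

x_1* = 5.0427, x_2* = 3.3618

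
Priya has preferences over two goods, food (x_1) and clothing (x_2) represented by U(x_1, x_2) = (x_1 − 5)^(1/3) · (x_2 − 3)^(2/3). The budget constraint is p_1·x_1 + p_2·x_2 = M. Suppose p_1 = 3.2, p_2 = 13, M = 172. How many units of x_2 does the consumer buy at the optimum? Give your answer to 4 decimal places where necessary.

x_2* = 9

This is Cobb-Douglas in (x_1−5, x_2−3): tangency gives 1/3·p_2·(x_2−3) = 2/3·p_1·(x_1−5).
Substituting into the budget: x_1* = 5 + 1/3·(M − 5·p_1 − 3·p_2)/p_1, and x_2* = 3 + 2/3·(…)/p_2.
Discretionary income = 172 − 5·3.2 − 3·13 = 117; x_2* = 3 + 2/3·117/13 = 9.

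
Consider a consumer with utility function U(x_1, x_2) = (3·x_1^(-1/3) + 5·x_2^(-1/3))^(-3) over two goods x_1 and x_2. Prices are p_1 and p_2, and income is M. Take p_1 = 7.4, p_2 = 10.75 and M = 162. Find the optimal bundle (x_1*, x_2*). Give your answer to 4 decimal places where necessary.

x_1* = 8.3864, x_2* = 9.2968

MRS = MU_x_1/MU_x_2 = (3/5)·(x_2/x_1)^(4/3). Set equal to p_1/p_2.
Solve for the ratio: x_2/x_1 = [(5/3)·p_1/p_2]^(0.75).
Substitute x_2 = (x_2/x_1)·x_1 into the budget: x_1* = M/(p_1 + p_2·(x_2/x_1)).
Numerically x_2/x_1 = 1.108547, so x_1* = 162/(7.4 + 10.75·1.108547) = 8.3864 and x_2* = 1.108547·8.3864 = 9.2968.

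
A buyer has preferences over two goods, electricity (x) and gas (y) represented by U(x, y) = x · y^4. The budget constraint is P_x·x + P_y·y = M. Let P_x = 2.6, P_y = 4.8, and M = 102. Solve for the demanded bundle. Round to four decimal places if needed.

x* = 7.8462, y* = 17

Tangency: MRS = (1/4)·y/x = P_x/P_y.
Rearranging, P_y·y = 4·P_x·x. Substituting into the budget gives P_x·x·(1 + 4) = M.
Demand: x*(P_x,P_y,M) = 0.2·M/P_x and y* = 0.8·M/P_y.
At P_x=2.6, P_y=4.8, M=102: x* = 0.2·102/2.6 = 7.8462, y* = 17.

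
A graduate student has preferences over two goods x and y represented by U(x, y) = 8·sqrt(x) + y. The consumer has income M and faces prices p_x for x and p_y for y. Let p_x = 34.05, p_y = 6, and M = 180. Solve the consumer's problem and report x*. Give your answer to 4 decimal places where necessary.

Set MRS = p_x/p_y: 4·x^(−1/2) = p_x/p_y.
Thus x* = (4·p_y/p_x)² — independent of M — with the rest of income spent on y.
Plugging in: x* = (4·6/34.05)² = 0.4968.

x* = 0.4968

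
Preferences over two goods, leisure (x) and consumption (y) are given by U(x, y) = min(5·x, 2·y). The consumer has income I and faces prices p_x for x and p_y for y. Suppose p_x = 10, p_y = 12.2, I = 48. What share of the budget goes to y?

With perfect complements, no substitution: consume in ratio x:y = 2:5.
Budget: p_x·x + p_y·(5/2)·x = I, so (2·p_x + 5·p_y)·x = 2·I.
Demand: x*(p_x,p_y,I) = 2·I/(2·p_x + 5·p_y), y* = 5·I/(2·p_x + 5·p_y).
Here 2·10 + 5·12.2 = 81, giving x* = 1.1852 and y* = 2.963.
Expenditure on y: 12.2·2.963 = 36.1481; share = 0.7531.

share on y = 0.7531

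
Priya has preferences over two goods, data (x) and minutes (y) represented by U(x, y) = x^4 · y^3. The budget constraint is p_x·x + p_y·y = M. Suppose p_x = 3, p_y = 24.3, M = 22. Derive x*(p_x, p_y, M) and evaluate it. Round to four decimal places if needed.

Demand: x*(p_x,p_y,M) = 4/7·M/p_x and y* = 3/7·M/p_y.
At p_x=3, p_y=24.3, M=22: x* = 4/7·22/3 = 4.1905.

x* = 4.1905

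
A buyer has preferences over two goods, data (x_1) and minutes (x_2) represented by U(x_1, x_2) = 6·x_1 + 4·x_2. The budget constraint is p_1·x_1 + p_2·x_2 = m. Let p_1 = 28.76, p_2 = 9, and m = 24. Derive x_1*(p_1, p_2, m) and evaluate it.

x_1* = 0

Perfect substitutes: compare marginal utility per dollar. 6/p_1 vs 4/p_2 → 0.2086 vs 0.4444.
x_2 gives more utility per dollar, so spend all income on x_2: x_2* = m/p_2, x_1* = 0.
Numerically: x_1* = 0, x_2* = 2.6667.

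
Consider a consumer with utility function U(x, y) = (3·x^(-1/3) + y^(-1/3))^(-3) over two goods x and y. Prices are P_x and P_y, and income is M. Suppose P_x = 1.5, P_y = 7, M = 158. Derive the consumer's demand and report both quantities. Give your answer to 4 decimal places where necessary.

x* = 64.041, y* = 8.8484

With the ratio pinned down, the budget gives x* = M/(P_x + P_y·(y/x)) and y* = (y/x)·x*.
Numerically y/x = 0.138167, so x* = 158/(1.5 + 7·0.138167) = 64.041 and y* = 0.138167·64.041 = 8.8484.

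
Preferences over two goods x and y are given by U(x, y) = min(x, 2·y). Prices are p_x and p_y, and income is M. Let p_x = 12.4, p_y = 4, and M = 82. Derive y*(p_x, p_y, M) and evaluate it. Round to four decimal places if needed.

y* = 2.8472

With perfect complements, no substitution: consume in ratio x:y = 2:1.
Budget: p_x·x + p_y·(1/2)·x = M, so (2·p_x + p_y)·x = 2·M.
Demand: x*(p_x,p_y,M) = 2·M/(2·p_x + p_y), y* = M/(2·p_x + p_y).
Here 2·12.4 + 4 = 28.8, giving y* = 2.8472.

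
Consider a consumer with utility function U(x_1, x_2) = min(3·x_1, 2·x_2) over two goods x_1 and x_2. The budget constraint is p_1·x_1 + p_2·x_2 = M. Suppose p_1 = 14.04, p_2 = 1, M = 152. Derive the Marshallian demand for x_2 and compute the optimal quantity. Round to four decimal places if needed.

Leontief preferences: the optimum is at the kink where x_1/2 = x_2/3, i.e. x_2 = (3/2)·x_1.
Budget: p_1·x_1 + p_2·(3/2)·x_1 = M, so (2·p_1 + 3·p_2)·x_1 = 2·M.
Demand: x_1*(p_1,p_2,M) = 2·M/(2·p_1 + 3·p_2), x_2* = 3·M/(2·p_1 + 3·p_2).
Here 2·14.04 + 3·1 = 31.08, giving x_2* = 14.6718.

x_2* = 14.6718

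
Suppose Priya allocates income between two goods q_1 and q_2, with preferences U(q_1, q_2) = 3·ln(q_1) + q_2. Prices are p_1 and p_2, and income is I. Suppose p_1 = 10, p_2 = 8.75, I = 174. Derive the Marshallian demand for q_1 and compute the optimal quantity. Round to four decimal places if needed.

q_1* = 2.625

MU_q_1 = 3/q_1, MU_q_2 = 1. Tangency: 3/q_1 = p_1/p_2.
So q_1*(p_1,p_2) = 3·p_2/p_1, independent of income; and q_2* = (I − 3·p_2)/p_2.
At the given prices: q_1* = 3·8.75/10 = 2.625.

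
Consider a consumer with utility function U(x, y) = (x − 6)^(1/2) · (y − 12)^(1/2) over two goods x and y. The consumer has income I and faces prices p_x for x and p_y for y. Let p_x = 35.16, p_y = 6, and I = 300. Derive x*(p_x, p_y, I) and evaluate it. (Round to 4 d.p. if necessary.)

MRS = (y−12)/(x−6). Tangency with p_x/p_y gives y−12 = (p_x/p_y)·(x−6).
After buying the subsistence bundle (6, 12), a share 0.5 of the remaining income goes to x: x* = 6 + 0.5·(I − 6p_x − 12p_y)/p_x.
Discretionary income = 300 − 6·35.16 − 12·6 = 17.04; x* = 6 + 0.5·17.04/35.16 = 6.2423.

x* = 6.2423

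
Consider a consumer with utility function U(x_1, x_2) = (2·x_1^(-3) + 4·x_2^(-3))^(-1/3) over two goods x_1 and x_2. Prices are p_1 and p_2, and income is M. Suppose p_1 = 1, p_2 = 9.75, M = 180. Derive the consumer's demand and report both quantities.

x_1* = 23.8044, x_2* = 16.0201

MRS = MU_x_1/MU_x_2 = (1/2)·(x_2/x_1)^(4). Set equal to p_1/p_2.
Solve for the ratio: x_2/x_1 = [2·p_1/p_2]^(0.25).
Substitute x_2 = (x_2/x_1)·x_1 into the budget: x_1* = M/(p_1 + p_2·(x_2/x_1)).
Numerically x_2/x_1 = 0.672986, so x_1* = 180/(1 + 9.75·0.672986) = 23.8044 and x_2* = 0.672986·23.8044 = 16.0201.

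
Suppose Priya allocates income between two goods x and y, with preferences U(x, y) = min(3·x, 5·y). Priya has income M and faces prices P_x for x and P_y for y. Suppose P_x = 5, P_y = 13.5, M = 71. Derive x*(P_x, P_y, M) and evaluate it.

x* = 5.4198

Demand: x*(P_x,P_y,M) = 5·M/(5·P_x + 3·P_y), y* = 3·M/(5·P_x + 3·P_y).
Here 5·5 + 3·13.5 = 65.5, giving x* = 5.4198.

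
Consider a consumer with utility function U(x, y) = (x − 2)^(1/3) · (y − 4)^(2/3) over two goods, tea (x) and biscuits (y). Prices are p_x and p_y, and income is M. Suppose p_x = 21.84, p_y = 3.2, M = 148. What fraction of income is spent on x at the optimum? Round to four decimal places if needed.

share on x = 0.5013

This is Cobb-Douglas in (x−2, y−4): tangency gives 1/3·p_y·(y−4) = 2/3·p_x·(x−2).
After buying the subsistence bundle (2, 4), a share 1/3 of the remaining income goes to x: x* = 2 + 1/3·(M − 2p_x − 4p_y)/p_x.
Discretionary income = 148 − 2·21.84 − 4·3.2 = 91.52; x* = 2 + 1/3·91.52/21.84 = 3.3968; y* = 4 + 2/3·91.52/3.2 = 23.0667.
Expenditure on x: 21.84·3.3968 = 74.1867; share = 0.5013.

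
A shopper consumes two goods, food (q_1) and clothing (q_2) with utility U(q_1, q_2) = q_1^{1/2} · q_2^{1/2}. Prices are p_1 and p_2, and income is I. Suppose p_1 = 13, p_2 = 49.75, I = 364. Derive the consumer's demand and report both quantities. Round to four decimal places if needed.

The MRS is q_2/q_1. Set MRS = p_1/p_2.
So 0.5·p_2·q_2 = 0.5·p_1·q_1; combined with the budget, a share 0.5 of income goes to q_1.
Demand: q_1*(p_1,p_2,I) = 0.5·I/p_1 and q_2* = 0.5·I/p_2.
At p_1=13, p_2=49.75, I=364: q_1* = 0.5·364/13 = 14, q_2* = 3.6583.

q_1* = 14, q_2* = 3.6583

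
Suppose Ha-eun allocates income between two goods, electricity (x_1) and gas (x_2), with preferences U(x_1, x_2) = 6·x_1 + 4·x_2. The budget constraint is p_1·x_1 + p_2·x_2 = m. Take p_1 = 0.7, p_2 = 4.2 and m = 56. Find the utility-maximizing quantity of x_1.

x_1* = 80

Linear utility — the consumer picks whichever good has higher MU/price: 6/0.7 = 8.5714 vs 4/4.2 = 0.9524.
x_1 gives more utility per dollar, so spend all income on x_1: x_1* = m/p_1, x_2* = 0.
Numerically: x_1* = 80, x_2* = 0.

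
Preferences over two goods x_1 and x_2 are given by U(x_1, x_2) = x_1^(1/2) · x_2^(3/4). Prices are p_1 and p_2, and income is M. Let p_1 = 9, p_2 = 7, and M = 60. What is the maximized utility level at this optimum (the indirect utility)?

The MRS is (2/3)·x_2/x_1. Set MRS = p_1/p_2.
So 0.5·p_2·x_2 = 0.75·p_1·x_1; combined with the budget, a share 0.4 of income goes to x_1.
Demand: x_1*(p_1,p_2,M) = 0.4·M/p_1 and x_2* = 0.6·M/p_2.
At p_1=9, p_2=7, M=60: x_1* = 0.4·60/9 = 2.6667, x_2* = 5.1429.
Utility at the optimum: U(2.6667, 5.1429) = 5.5768.

V = 5.5768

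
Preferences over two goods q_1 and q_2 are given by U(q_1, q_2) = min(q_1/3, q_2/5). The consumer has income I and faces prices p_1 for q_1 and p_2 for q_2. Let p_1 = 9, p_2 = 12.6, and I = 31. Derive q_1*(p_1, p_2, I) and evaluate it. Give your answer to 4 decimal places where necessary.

q_1* = 1.0333

With perfect complements, no substitution: consume in ratio q_1:q_2 = 3:5.
Budget: p_1·q_1 + p_2·(5/3)·q_1 = I, so (3·p_1 + 5·p_2)·q_1 = 3·I.
Demand: q_1*(p_1,p_2,I) = 3·I/(3·p_1 + 5·p_2), q_2* = 5·I/(3·p_1 + 5·p_2).
Here 3·9 + 5·12.6 = 90, giving q_1* = 1.0333.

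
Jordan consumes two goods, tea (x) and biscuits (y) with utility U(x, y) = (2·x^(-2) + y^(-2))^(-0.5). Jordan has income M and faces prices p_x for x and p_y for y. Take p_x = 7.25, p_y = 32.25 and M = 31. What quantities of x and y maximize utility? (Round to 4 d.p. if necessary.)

x* = 1.3588, y* = 0.6558

With the ratio pinned down, the budget gives x* = M/(p_x + p_y·(y/x)) and y* = (y/x)·x*.
Numerically y/x = 0.482606, so x* = 31/(7.25 + 32.25·0.482606) = 1.3588 and y* = 0.482606·1.3588 = 0.6558.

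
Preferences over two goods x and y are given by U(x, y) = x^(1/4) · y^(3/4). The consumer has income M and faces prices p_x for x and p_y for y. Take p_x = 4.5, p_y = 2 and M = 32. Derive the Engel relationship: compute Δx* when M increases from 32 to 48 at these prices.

MU_x/MU_y = (0.25·y)/(0.75·x); tangency sets this equal to p_x/p_y.
Rearranging, p_y·y = 3·p_x·x. Substituting into the budget gives p_x·x·(1 + 3) = M.
Demand: x*(p_x,p_y,M) = 0.25·M/p_x and y* = 0.75·M/p_y.
At p_x=4.5, p_y=2, M=32: x* = 0.25·32/4.5 = 1.7778.
At M' = 48: x* = 2.6667. Change: 2.6667 − 1.7778 = 0.8889.

Δx* = 0.8889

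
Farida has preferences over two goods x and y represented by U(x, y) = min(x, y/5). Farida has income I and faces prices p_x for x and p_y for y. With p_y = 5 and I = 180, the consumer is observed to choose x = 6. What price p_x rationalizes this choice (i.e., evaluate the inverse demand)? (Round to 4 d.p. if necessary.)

With perfect complements, no substitution: consume in ratio x:y = 1:5.
Budget: p_x·x + p_y·5·x = I, so (p_x + 5·p_y)·x = I.
Demand: x*(p_x,p_y,I) = I/(p_x + 5·p_y), y* = 5·I/(p_x + 5·p_y).
Set x* = 6 in the demand function and solve for p_x: p_x = 5.

p_x = 5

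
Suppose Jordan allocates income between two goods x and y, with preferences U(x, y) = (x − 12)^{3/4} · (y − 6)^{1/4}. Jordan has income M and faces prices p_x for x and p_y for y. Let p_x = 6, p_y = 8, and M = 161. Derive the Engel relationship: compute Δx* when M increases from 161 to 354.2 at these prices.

This is Cobb-Douglas in (x−12, y−6): tangency gives 0.75·p_y·(y−6) = 0.25·p_x·(x−12).
Substituting into the budget: x* = 12 + 0.75·(M − 12·p_x − 6·p_y)/p_x, and y* = 6 + 0.25·(…)/p_y.
Discretionary income = 161 − 12·6 − 6·8 = 41; x* = 12 + 0.75·41/6 = 17.125.
At M' = 354.2: x* = 41.275. Change: 41.275 − 17.125 = 24.15.

Δx* = 24.15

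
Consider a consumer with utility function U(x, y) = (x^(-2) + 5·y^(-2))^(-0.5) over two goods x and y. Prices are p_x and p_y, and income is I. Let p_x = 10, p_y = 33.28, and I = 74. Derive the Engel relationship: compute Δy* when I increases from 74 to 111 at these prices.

MU_x ∝ x^(-3), MU_y ∝ 5·y^(-3), so MRS = (1/5)·(y/x)^(3) = p_x/p_y.
Solve for the ratio: y/x = [5·p_x/p_y]^(1/3).
Substitute y = (y/x)·x into the budget: x* = I/(p_x + p_y·(y/x)).
Numerically y/x = 1.145325, so x* = 74/(10 + 33.28·1.145325) = 1.5379 and y* = 1.145325·1.5379 = 1.7614.
At I' = 111: y* = 2.6422. Change: 2.6422 − 1.7614 = 0.8807.

Δy* = 0.8807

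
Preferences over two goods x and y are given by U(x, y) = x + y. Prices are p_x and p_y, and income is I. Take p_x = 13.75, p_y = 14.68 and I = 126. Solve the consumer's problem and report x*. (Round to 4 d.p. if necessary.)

Linear utility — the consumer picks whichever good has higher MU/price: 1/13.75 = 0.0727 vs 1/14.68 = 0.0681.
x gives more utility per dollar, so spend all income on x: x* = I/p_x, y* = 0.
Numerically: x* = 9.1636, y* = 0.

x* = 9.1636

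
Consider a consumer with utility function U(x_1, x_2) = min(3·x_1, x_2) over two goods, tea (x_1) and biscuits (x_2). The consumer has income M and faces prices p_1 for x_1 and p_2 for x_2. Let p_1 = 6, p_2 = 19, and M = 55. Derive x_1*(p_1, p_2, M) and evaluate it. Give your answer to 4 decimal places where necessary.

x_1* = 0.873

With perfect complements, no substitution: consume in ratio x_1:x_2 = 1:3.
Budget: p_1·x_1 + p_2·3·x_1 = M, so (p_1 + 3·p_2)·x_1 = M.
Demand: x_1*(p_1,p_2,M) = M/(p_1 + 3·p_2), x_2* = 3·M/(p_1 + 3·p_2).
Here 6 + 3·19 = 63, giving x_1* = 0.873.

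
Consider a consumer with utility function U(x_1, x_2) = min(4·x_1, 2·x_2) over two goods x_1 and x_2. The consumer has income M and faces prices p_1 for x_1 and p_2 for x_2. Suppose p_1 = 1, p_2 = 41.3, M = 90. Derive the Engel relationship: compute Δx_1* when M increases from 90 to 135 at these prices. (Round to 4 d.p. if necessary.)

Δx_1* = 0.5383

With perfect complements, no substitution: consume in ratio x_1:x_2 = 2:4.
Budget: p_1·x_1 + p_2·2·x_1 = M, so (2·p_1 + 4·p_2)·x_1 = 2·M.
Demand: x_1*(p_1,p_2,M) = 2·M/(2·p_1 + 4·p_2), x_2* = 4·M/(2·p_1 + 4·p_2).
Here 2·1 + 4·41.3 = 167.2, giving x_1* = 1.0766.
At M' = 135: x_1* = 1.6148. Change: 1.6148 − 1.0766 = 0.5383.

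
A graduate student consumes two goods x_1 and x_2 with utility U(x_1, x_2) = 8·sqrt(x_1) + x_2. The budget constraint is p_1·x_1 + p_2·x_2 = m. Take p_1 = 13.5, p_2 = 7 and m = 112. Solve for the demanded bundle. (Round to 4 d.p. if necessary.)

x_1* = 4.3018, x_2* = 7.7037

Solve: √x_1 = 4·p_2/p_1, so x_1*(p_1,p_2) = (4·p_2/p_1)², and x_2* = (m − p_1·x_1*)/p_2.
Plugging in: x_1* = (4·7/13.5)² = 4.3018, x_2* = 7.7037.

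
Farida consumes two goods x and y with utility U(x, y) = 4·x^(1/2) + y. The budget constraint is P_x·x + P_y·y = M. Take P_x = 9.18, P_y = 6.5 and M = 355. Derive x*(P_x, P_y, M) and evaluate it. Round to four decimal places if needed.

x* = 2.0054

Utility is quasi-linear in y; the FOC for x is 2/√x = P_x/P_y.
Solve: √x = 2·P_y/P_x, so x*(P_x,P_y) = (2·P_y/P_x)², and y* = (M − P_x·x*)/P_y.
Plugging in: x* = (2·6.5/9.18)² = 2.0054.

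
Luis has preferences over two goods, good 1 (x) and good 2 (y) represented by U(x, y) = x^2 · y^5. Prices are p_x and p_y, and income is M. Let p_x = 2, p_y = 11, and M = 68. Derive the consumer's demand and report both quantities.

x* = 9.7143, y* = 4.4156

The MRS is (2/5)·y/x. Set MRS = p_x/p_y.
Rearranging, p_y·y = (5/2)·p_x·x. Substituting into the budget gives p_x·x·(1 + (5/2)) = M.
Demand: x*(p_x,p_y,M) = 2/7·M/p_x and y* = 5/7·M/p_y.
At p_x=2, p_y=11, M=68: x* = 2/7·68/2 = 9.7143, y* = 4.4156.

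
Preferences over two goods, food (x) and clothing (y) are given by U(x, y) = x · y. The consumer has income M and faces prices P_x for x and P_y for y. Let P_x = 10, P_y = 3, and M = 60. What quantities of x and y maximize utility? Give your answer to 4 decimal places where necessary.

x* = 3, y* = 10

At P_x=10, P_y=3, M=60: x* = 0.5·60/10 = 3, y* = 10.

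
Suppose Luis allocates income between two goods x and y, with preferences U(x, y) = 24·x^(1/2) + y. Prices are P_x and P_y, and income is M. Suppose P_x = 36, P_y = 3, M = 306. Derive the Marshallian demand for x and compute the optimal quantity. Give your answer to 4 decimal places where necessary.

x* = 1

Utility is quasi-linear in y; the FOC for x is 12/√x = P_x/P_y.
Thus x* = (12·P_y/P_x)² — independent of M — with the rest of income spent on y.
Plugging in: x* = (12·3/36)² = 1.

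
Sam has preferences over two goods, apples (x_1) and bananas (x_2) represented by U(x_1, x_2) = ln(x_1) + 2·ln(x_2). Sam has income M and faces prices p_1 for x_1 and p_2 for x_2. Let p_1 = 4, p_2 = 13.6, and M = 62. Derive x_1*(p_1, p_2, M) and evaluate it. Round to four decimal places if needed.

x_1* = 5.1667

The MRS is (1/2)·x_2/x_1. Set MRS = p_1/p_2.
Rearranging, p_2·x_2 = 2·p_1·x_1. Substituting into the budget gives p_1·x_1·(1 + 2) = M.
Demand: x_1*(p_1,p_2,M) = 1/3·M/p_1 and x_2* = 2/3·M/p_2.
At p_1=4, p_2=13.6, M=62: x_1* = 1/3·62/4 = 5.1667.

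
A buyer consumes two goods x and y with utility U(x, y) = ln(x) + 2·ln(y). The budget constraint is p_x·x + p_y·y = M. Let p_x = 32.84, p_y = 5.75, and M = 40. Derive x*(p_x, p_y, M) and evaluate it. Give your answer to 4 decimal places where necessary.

x* = 0.406

Demand: x*(p_x,p_y,M) = 1/3·M/p_x and y* = 2/3·M/p_y.
At p_x=32.84, p_y=5.75, M=40: x* = 1/3·40/32.84 = 0.406.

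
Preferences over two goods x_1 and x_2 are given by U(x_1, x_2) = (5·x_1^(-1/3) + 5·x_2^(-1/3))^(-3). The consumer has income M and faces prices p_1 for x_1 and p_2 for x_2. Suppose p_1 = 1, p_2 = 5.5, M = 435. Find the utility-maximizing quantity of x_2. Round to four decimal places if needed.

From the CES first-order condition, (x_2/x_1)^(4/3) = p_1/p_2.
Solve for the ratio: x_2/x_1 = [p_1/p_2]^(0.75).
Substitute x_2 = (x_2/x_1)·x_1 into the budget: x_1* = M/(p_1 + p_2·(x_2/x_1)).
Numerically x_2/x_1 = 0.278438, so x_1* = 435/(1 + 5.5·0.278438) = 171.8412 and x_2* = 0.278438·171.8412 = 47.8471.

x_2* = 47.8471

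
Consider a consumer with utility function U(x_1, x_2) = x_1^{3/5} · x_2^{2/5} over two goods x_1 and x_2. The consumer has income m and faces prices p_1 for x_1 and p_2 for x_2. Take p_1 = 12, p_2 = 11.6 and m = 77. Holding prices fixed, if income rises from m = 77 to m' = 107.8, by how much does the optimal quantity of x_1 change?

MU_x_1/MU_x_2 = (0.6·x_2)/(0.4·x_1); tangency sets this equal to p_1/p_2.
So 0.6·p_2·x_2 = 0.4·p_1·x_1; combined with the budget, a share 0.6 of income goes to x_1.
Demand: x_1*(p_1,p_2,m) = 0.6·m/p_1 and x_2* = 0.4·m/p_2.
At p_1=12, p_2=11.6, m=77: x_1* = 0.6·77/12 = 3.85.
At m' = 107.8: x_1* = 5.39. Change: 5.39 − 3.85 = 1.54.

Δx_1* = 1.54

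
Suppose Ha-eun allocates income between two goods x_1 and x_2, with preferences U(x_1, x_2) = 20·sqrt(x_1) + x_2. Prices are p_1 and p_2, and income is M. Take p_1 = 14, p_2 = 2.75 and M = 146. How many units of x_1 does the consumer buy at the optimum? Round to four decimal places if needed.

x_1* = 3.8584

Utility is quasi-linear in x_2; the FOC for x_1 is 10/√x_1 = p_1/p_2.
Solve: √x_1 = 10·p_2/p_1, so x_1*(p_1,p_2) = (10·p_2/p_1)², and x_2* = (M − p_1·x_1*)/p_2.
Plugging in: x_1* = (10·2.75/14)² = 3.8584.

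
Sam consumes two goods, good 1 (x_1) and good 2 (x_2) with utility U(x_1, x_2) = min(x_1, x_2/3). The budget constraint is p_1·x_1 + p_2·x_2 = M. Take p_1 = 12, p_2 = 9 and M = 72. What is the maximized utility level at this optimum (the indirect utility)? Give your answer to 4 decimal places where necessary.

V = 1.8462

Leontief preferences: the optimum is at the kink where x_1/1 = x_2/3, i.e. x_2 = 3·x_1.
Budget: p_1·x_1 + p_2·3·x_1 = M, so (p_1 + 3·p_2)·x_1 = M.
Demand: x_1*(p_1,p_2,M) = M/(p_1 + 3·p_2), x_2* = 3·M/(p_1 + 3·p_2).
Here 12 + 3·9 = 39, giving x_1* = 1.8462 and x_2* = 5.5385.
Utility at the optimum: U(1.8462, 5.5385) = 1.8462.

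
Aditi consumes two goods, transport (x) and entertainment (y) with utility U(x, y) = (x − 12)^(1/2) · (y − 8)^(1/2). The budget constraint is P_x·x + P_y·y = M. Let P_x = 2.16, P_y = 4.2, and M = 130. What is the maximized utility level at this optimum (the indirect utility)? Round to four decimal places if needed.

This is Cobb-Douglas in (x−12, y−8): tangency gives 0.5·P_y·(y−8) = 0.5·P_x·(x−12).
After buying the subsistence bundle (12, 8), a share 0.5 of the remaining income goes to x: x* = 12 + 0.5·(M − 12P_x − 8P_y)/P_x.
Discretionary income = 130 − 12·2.16 − 8·4.2 = 70.48; x* = 12 + 0.5·70.48/2.16 = 28.3148; y* = 8 + 0.5·70.48/4.2 = 16.3905.
Utility at the optimum: U(28.3148, 16.3905) = 11.7.

V = 11.7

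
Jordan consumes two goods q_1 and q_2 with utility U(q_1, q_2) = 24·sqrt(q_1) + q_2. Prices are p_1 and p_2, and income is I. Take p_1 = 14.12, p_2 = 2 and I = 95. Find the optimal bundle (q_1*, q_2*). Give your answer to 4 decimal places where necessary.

q_1* = 2.889, q_2* = 27.1034

Thus q_1* = (12·p_2/p_1)² — independent of I — with the rest of income spent on q_2.
Plugging in: q_1* = (12·2/14.12)² = 2.889, q_2* = 27.1034.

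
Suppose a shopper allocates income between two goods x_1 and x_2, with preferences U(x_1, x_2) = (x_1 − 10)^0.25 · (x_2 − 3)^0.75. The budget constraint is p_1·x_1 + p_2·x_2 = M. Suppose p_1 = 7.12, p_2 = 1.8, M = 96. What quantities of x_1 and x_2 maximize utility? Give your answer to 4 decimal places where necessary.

MRS = (1/3)·(x_2−3)/(x_1−10). Tangency with p_1/p_2 gives x_2−3 = 3·(p_1/p_2)·(x_1−10).
Substituting into the budget: x_1* = 10 + 0.25·(M − 10·p_1 − 3·p_2)/p_1, and x_2* = 3 + 0.75·(…)/p_2.
Discretionary income = 96 − 10·7.12 − 3·1.8 = 19.4; x_1* = 10 + 0.25·19.4/7.12 = 10.6812; x_2* = 3 + 0.75·19.4/1.8 = 11.0833.

x_1* = 10.6812, x_2* = 11.0833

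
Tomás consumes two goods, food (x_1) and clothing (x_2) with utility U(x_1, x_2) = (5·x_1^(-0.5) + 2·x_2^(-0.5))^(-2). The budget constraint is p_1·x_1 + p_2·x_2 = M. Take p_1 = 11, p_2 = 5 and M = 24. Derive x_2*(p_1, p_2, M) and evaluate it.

x_2* = 1.4135

From the CES first-order condition, (5/2)·(x_2/x_1)^(1.5) = p_1/p_2.
Solve for the ratio: x_2/x_1 = [(2/5)·p_1/p_2]^(2/3).
Substitute x_2 = (x_2/x_1)·x_1 into the budget: x_1* = M/(p_1 + p_2·(x_2/x_1)).
Numerically x_2/x_1 = 0.918308, so x_1* = 24/(11 + 5·0.918308) = 1.5393 and x_2* = 0.918308·1.5393 = 1.4135.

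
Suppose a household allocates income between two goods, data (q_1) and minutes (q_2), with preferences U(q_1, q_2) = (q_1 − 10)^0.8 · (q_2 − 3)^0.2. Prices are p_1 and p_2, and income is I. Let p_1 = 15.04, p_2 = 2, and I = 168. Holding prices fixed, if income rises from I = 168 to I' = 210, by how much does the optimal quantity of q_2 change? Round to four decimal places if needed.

Let q_1' = q_1−10, q_2' = q_2−3. MRS = 4·q_2'/q_1' = p_1/p_2.
After buying the subsistence bundle (10, 3), a share 0.8 of the remaining income goes to q_1: q_1* = 10 + 0.8·(I − 10p_1 − 3p_2)/p_1.
Discretionary income = 168 − 10·15.04 − 3·2 = 11.6; q_2* = 3 + 0.2·11.6/2 = 4.16.
At I' = 210: q_2* = 8.36. Change: 8.36 − 4.16 = 4.2.

Δq_2* = 4.2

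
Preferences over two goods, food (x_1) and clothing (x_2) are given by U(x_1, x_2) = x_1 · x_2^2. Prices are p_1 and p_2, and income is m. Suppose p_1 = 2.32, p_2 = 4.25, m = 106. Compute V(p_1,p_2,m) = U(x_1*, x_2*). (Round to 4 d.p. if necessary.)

V = 4210.6387

The MRS is (1/2)·x_2/x_1. Set MRS = p_1/p_2.
Rearranging, p_2·x_2 = 2·p_1·x_1. Substituting into the budget gives p_1·x_1·(1 + 2) = m.
Demand: x_1*(p_1,p_2,m) = 1/3·m/p_1 and x_2* = 2/3·m/p_2.
At p_1=2.32, p_2=4.25, m=106: x_1* = 1/3·106/2.32 = 15.2299, x_2* = 16.6275.
Utility at the optimum: U(15.2299, 16.6275) = 4210.6387.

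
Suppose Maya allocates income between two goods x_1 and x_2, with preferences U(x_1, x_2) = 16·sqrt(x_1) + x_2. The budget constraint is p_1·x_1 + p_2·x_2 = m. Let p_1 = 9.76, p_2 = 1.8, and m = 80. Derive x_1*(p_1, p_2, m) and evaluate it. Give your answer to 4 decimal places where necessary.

Plugging in: x_1* = (8·1.8/9.76)² = 2.1768.

x_1* = 2.1768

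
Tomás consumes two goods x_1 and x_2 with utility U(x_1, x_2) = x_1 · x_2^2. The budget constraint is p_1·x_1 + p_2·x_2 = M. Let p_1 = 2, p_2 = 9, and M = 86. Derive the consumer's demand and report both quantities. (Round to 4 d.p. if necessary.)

x_1* = 14.3333, x_2* = 6.3704

MU_x_1/MU_x_2 = (x_2)/(2·x_1); tangency sets this equal to p_1/p_2.
Rearranging, p_2·x_2 = 2·p_1·x_1. Substituting into the budget gives p_1·x_1·(1 + 2) = M.
Demand: x_1*(p_1,p_2,M) = 1/3·M/p_1 and x_2* = 2/3·M/p_2.
At p_1=2, p_2=9, M=86: x_1* = 1/3·86/2 = 14.3333, x_2* = 6.3704.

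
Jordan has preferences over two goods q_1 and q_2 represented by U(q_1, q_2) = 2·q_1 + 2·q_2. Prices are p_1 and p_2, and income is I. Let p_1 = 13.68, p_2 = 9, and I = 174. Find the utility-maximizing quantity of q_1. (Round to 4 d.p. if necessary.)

Linear utility — the consumer picks whichever good has higher MU/price: 2/13.68 = 0.1462 vs 2/9 = 0.2222.
q_2 gives more utility per dollar, so spend all income on q_2: q_2* = I/p_2, q_1* = 0.
Numerically: q_1* = 0, q_2* = 19.3333.

q_1* = 0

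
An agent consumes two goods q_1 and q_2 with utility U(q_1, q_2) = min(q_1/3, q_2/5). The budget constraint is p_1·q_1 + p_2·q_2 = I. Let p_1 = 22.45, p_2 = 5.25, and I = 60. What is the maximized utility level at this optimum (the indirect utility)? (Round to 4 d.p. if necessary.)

V = 0.641

With perfect complements, no substitution: consume in ratio q_1:q_2 = 3:5.
Budget: p_1·q_1 + p_2·(5/3)·q_1 = I, so (3·p_1 + 5·p_2)·q_1 = 3·I.
Demand: q_1*(p_1,p_2,I) = 3·I/(3·p_1 + 5·p_2), q_2* = 5·I/(3·p_1 + 5·p_2).
Here 3·22.45 + 5·5.25 = 93.6, giving q_1* = 1.9231 and q_2* = 3.2051.
Utility at the optimum: U(1.9231, 3.2051) = 0.641.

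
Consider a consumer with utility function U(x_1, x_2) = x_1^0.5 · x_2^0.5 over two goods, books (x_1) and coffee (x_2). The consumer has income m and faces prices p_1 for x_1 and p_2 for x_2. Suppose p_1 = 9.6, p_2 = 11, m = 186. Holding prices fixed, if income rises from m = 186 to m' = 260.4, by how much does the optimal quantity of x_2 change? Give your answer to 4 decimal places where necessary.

The MRS is x_2/x_1. Set MRS = p_1/p_2.
So 0.5·p_2·x_2 = 0.5·p_1·x_1; combined with the budget, a share 0.5 of income goes to x_1.
Demand: x_1*(p_1,p_2,m) = 0.5·m/p_1 and x_2* = 0.5·m/p_2.
At p_1=9.6, p_2=11, m=186: x_2* = 0.5·186/11 = 8.4545.
At m' = 260.4: x_2* = 11.8364. Change: 11.8364 − 8.4545 = 3.3818.

Δx_2* = 3.3818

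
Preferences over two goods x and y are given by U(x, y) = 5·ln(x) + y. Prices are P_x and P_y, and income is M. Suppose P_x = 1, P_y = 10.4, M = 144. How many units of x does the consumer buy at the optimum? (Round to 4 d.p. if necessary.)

x* = 52

MU_x = 5/x, MU_y = 1. Tangency: 5/x = P_x/P_y.
So x*(P_x,P_y) = 5·P_y/P_x, independent of income; and y* = (M − 5·P_y)/P_y.
At the given prices: x* = 5·10.4/1 = 52.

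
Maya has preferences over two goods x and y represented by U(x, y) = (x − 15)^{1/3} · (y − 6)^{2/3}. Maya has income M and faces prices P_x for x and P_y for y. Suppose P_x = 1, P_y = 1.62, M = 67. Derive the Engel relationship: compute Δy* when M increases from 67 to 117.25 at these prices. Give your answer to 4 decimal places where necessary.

MRS = (1/2)·(y−6)/(x−15). Tangency with P_x/P_y gives y−6 = 2·(P_x/P_y)·(x−15).
After buying the subsistence bundle (15, 6), a share 1/3 of the remaining income goes to x: x* = 15 + 1/3·(M − 15P_x − 6P_y)/P_x.
Discretionary income = 67 − 15·1 − 6·1.62 = 42.28; y* = 6 + 2/3·42.28/1.62 = 23.3992.
At M' = 117.25: y* = 44.0782. Change: 44.0782 − 23.3992 = 20.679.

Δy* = 20.679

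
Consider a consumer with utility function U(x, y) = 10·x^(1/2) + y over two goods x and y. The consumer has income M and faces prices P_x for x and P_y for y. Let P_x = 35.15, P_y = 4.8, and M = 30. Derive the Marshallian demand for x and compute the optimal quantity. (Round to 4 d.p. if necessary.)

MU_x = 5/√x, MU_y = 1. Tangency: 5/√x = P_x/P_y.
Thus x* = (5·P_y/P_x)² — independent of M — with the rest of income spent on y.
Plugging in: x* = (5·4.8/35.15)² = 0.4662.

x* = 0.4662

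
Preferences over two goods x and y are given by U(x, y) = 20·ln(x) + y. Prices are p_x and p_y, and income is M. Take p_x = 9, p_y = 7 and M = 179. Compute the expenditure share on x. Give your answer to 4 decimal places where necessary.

share on x = 0.7821

Set MRS = p_x/p_y: (20/x)/1 = p_x/p_y.
So x*(p_x,p_y) = 20·p_y/p_x, independent of income; and y* = (M − 20·p_y)/p_y.
At the given prices: x* = 20·7/9 = 15.5556, and y* = 5.5714.
Expenditure on x: 9·15.5556 = 140; share = 0.7821.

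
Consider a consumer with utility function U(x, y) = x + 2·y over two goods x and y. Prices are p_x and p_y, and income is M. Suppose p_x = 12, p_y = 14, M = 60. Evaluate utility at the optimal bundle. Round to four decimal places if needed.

y gives more utility per dollar, so spend all income on y: y* = M/p_y, x* = 0.
Numerically: x* = 0, y* = 4.2857.
Utility at the optimum: U(0, 4.2857) = 8.5714.

V = 8.5714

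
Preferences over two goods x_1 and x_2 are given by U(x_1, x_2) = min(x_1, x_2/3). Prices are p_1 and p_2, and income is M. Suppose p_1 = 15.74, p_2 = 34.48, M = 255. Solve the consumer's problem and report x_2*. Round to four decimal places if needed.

With perfect complements, no substitution: consume in ratio x_1:x_2 = 1:3.
Budget: p_1·x_1 + p_2·3·x_1 = M, so (p_1 + 3·p_2)·x_1 = M.
Demand: x_1*(p_1,p_2,M) = M/(p_1 + 3·p_2), x_2* = 3·M/(p_1 + 3·p_2).
Here 15.74 + 3·34.48 = 119.18, giving x_2* = 6.4189.

x_2* = 6.4189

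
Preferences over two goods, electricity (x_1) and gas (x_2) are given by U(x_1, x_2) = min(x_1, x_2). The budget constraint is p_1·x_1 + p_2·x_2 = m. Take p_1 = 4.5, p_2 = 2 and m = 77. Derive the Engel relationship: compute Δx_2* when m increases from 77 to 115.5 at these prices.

Leontief preferences: the optimum is at the kink where x_1/1 = x_2/1, i.e. x_2 = x_1.
Budget: p_1·x_1 + p_2·x_1 = m, so (p_1 + p_2)·x_1 = m.
Demand: x_1*(p_1,p_2,m) = m/(p_1 + p_2), x_2* = m/(p_1 + p_2).
Here 4.5 + 2 = 6.5, giving x_2* = 11.8462.
At m' = 115.5: x_2* = 17.7692. Change: 17.7692 − 11.8462 = 5.9231.

Δx_2* = 5.9231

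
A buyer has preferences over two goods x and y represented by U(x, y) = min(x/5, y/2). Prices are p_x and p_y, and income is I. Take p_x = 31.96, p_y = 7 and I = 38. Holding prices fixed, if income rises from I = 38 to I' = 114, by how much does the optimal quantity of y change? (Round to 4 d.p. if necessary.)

With perfect complements, no substitution: consume in ratio x:y = 5:2.
Budget: p_x·x + p_y·(2/5)·x = I, so (5·p_x + 2·p_y)·x = 5·I.
Demand: x*(p_x,p_y,I) = 5·I/(5·p_x + 2·p_y), y* = 2·I/(5·p_x + 2·p_y).
Here 5·31.96 + 2·7 = 173.8, giving y* = 0.4373.
At I' = 114: y* = 1.3119. Change: 1.3119 − 0.4373 = 0.8746.

Δy* = 0.8746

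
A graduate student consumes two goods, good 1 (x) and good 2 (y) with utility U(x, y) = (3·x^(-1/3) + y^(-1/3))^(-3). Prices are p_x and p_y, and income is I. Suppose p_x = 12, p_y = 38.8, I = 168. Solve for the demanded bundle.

x* = 8.8147, y* = 1.6037

With the ratio pinned down, the budget gives x* = I/(p_x + p_y·(y/x)) and y* = (y/x)·x*.
Numerically y/x = 0.181937, so x* = 168/(12 + 38.8·0.181937) = 8.8147 and y* = 0.181937·8.8147 = 1.6037.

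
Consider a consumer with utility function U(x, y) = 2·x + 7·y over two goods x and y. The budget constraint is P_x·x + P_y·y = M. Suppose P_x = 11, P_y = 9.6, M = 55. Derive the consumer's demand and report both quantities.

Perfect substitutes: compare marginal utility per dollar. 2/P_x vs 7/P_y → 0.1818 vs 0.7292.
y gives more utility per dollar, so spend all income on y: y* = M/P_y, x* = 0.
Numerically: x* = 0, y* = 5.7292.

x* = 0, y* = 5.7292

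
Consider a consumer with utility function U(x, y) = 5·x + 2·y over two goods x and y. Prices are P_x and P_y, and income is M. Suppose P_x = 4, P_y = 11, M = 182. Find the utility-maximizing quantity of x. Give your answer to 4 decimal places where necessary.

Perfect substitutes: compare marginal utility per dollar. 5/P_x vs 2/P_y → 1.25 vs 0.1818.
x gives more utility per dollar, so spend all income on x: x* = M/P_x, y* = 0.
Numerically: x* = 45.5, y* = 0.

x* = 45.5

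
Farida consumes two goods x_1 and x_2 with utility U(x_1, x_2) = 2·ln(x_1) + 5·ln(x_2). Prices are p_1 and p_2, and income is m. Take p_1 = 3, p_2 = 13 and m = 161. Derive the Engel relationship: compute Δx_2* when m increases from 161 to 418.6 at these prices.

Δx_2* = 14.1538

MU_x_1/MU_x_2 = (2·x_2)/(5·x_1); tangency sets this equal to p_1/p_2.
Rearranging, p_2·x_2 = (5/2)·p_1·x_1. Substituting into the budget gives p_1·x_1·(1 + (5/2)) = m.
Demand: x_1*(p_1,p_2,m) = 2/7·m/p_1 and x_2* = 5/7·m/p_2.
At p_1=3, p_2=13, m=161: x_2* = 5/7·161/13 = 8.8462.
At m' = 418.6: x_2* = 23. Change: 23 − 8.8462 = 14.1538.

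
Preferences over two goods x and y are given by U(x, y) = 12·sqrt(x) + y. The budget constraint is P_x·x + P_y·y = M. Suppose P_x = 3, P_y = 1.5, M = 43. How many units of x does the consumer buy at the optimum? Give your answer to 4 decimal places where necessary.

MU_x = 6/√x, MU_y = 1. Tangency: 6/√x = P_x/P_y.
Solve: √x = 6·P_y/P_x, so x*(P_x,P_y) = (6·P_y/P_x)², and y* = (M − P_x·x*)/P_y.
Plugging in: x* = (6·1.5/3)² = 9.

x* = 9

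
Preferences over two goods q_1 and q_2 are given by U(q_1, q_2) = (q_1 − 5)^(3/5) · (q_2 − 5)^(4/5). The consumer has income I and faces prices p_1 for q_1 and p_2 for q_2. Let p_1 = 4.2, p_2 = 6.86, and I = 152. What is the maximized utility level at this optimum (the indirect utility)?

Let q_1' = q_1−5, q_2' = q_2−5. MRS = (3/4)·q_2'/q_1' = p_1/p_2.
After buying the subsistence bundle (5, 5), a share 3/7 of the remaining income goes to q_1: q_1* = 5 + 3/7·(I − 5p_1 − 5p_2)/p_1.
Discretionary income = 152 − 5·4.2 − 5·6.86 = 96.7; q_1* = 5 + 3/7·96.7/4.2 = 14.8673; q_2* = 5 + 4/7·96.7/6.86 = 13.055.
Utility at the optimum: U(14.8673, 13.055) = 20.9591.

V = 20.9591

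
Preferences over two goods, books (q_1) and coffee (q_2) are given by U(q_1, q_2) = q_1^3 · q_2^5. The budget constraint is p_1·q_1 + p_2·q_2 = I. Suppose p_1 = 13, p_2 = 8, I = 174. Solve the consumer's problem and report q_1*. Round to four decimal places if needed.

Tangency: MRS = (3/5)·q_2/q_1 = p_1/p_2.
Rearranging, p_2·q_2 = (5/3)·p_1·q_1. Substituting into the budget gives p_1·q_1·(1 + (5/3)) = I.
Demand: q_1*(p_1,p_2,I) = 0.375·I/p_1 and q_2* = 0.625·I/p_2.
At p_1=13, p_2=8, I=174: q_1* = 0.375·174/13 = 5.0192.

q_1* = 5.0192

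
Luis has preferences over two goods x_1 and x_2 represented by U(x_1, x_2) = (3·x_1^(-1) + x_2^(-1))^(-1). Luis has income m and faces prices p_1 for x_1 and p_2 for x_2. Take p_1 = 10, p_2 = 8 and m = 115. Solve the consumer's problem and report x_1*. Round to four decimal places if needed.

x_1* = 7.5838

MU_x_1 ∝ 3·x_1^(-2), MU_x_2 ∝ x_2^(-2), so MRS = 3·(x_2/x_1)^(2) = p_1/p_2.
Hence x_2/x_1 = ((1/3)·p_1/p_2)^(1/(2)), i.e. raised to the 0.5 power.
With the ratio pinned down, the budget gives x_1* = m/(p_1 + p_2·(x_2/x_1)) and x_2* = (x_2/x_1)·x_1*.
Numerically x_2/x_1 = 0.645497, so x_1* = 115/(10 + 8·0.645497) = 7.5838.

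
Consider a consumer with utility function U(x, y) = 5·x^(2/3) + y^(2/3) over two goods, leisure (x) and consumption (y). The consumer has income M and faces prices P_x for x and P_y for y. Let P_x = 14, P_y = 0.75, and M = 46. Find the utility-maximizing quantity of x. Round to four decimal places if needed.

MRS = MU_x/MU_y = 5·(y/x)^(1/3). Set equal to P_x/P_y.
Hence y/x = ((1/5)·P_x/P_y)^(1/(1/3)), i.e. raised to the 3 power.
With the ratio pinned down, the budget gives x* = M/(P_x + P_y·(y/x)) and y* = (y/x)·x*.
Numerically y/x = 52.03437, so x* = 46/(14 + 0.75·52.03437) = 0.8675.

x* = 0.8675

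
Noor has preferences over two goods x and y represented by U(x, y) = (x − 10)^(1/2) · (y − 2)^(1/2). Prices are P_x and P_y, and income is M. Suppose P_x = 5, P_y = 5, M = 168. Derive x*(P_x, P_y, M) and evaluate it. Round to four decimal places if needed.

Let x' = x−10, y' = y−2. MRS = y'/x' = P_x/P_y.
Substituting into the budget: x* = 10 + 0.5·(M − 10·P_x − 2·P_y)/P_x, and y* = 2 + 0.5·(…)/P_y.
Discretionary income = 168 − 10·5 − 2·5 = 108; x* = 10 + 0.5·108/5 = 20.8.

x* = 20.8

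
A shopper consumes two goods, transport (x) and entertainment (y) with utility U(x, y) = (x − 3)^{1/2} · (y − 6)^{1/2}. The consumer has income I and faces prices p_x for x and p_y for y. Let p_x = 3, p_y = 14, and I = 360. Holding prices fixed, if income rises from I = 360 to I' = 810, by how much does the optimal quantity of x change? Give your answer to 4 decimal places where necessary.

This is Cobb-Douglas in (x−3, y−6): tangency gives 0.5·p_y·(y−6) = 0.5·p_x·(x−3).
After buying the subsistence bundle (3, 6), a share 0.5 of the remaining income goes to x: x* = 3 + 0.5·(I − 3p_x − 6p_y)/p_x.
Discretionary income = 360 − 3·3 − 6·14 = 267; x* = 3 + 0.5·267/3 = 47.5.
At I' = 810: x* = 122.5. Change: 122.5 − 47.5 = 75.

Δx* = 75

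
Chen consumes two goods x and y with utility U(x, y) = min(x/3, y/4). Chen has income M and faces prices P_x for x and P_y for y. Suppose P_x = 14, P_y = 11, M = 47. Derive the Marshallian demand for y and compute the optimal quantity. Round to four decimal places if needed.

y* = 2.186

With perfect complements, no substitution: consume in ratio x:y = 3:4.
Budget: P_x·x + P_y·(4/3)·x = M, so (3·P_x + 4·P_y)·x = 3·M.
Demand: x*(P_x,P_y,M) = 3·M/(3·P_x + 4·P_y), y* = 4·M/(3·P_x + 4·P_y).
Here 3·14 + 4·11 = 86, giving y* = 2.186.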